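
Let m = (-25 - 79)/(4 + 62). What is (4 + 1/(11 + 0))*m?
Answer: -780/121 ≈ -6.4463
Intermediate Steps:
m = -52/33 (m = -104/66 = -104*1/66 = -52/33 ≈ -1.5758)
(4 + 1/(11 + 0))*m = (4 + 1/(11 + 0))*(-52/33) = (4 + 1/11)*(-52/33) = (45/11)*(-52/33) = -780/121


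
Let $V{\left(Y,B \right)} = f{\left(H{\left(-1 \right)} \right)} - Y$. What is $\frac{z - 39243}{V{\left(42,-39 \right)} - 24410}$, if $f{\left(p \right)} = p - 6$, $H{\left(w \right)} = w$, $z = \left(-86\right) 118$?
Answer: $\frac{49391}{24459} \approx 2.0193$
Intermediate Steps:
$z = -10148$
$f{\left(p \right)} = -6 + p$ ($f{\left(p \right)} = p - 6 = -6 + p$)
$V{\left(Y,B \right)} = -7 - Y$ ($V{\left(Y,B \right)} = \left(-6 - 1\right) - Y = -7 - Y$)
$\frac{z - 39243}{V{\left(42,-39 \right)} - 24410} = \frac{-10148 - 39243}{\left(-7 - 42\right) - 24410} = - \frac{49391}{\left(-7 - 42\right) - 24410} = - \frac{49391}{-49 - 24410} = - \frac{49391}{-24459} = \left(-49391\right) \left(- \frac{1}{24459}\right) = \frac{49391}{24459}$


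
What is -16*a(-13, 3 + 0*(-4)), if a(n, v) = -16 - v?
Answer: 304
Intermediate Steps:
-16*a(-13, 3 + 0*(-4)) = -16*(-16 - (3 + 0*(-4))) = -16*(-16 - (3 + 0)) = -16*(-16 - 1*3) = -16*(-16 - 3) = -16*(-19) = 304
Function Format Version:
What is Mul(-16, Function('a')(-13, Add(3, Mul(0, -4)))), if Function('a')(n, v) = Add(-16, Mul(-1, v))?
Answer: 304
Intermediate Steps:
Mul(-16, Function('a')(-13, Add(3, Mul(0, -4)))) = Mul(-16, Add(-16, Mul(-1, Add(3, Mul(0, -4))))) = Mul(-16, Add(-16, Mul(-1, Add(3, 0)))) = Mul(-16, Add(-16, Mul(-1, 3))) = Mul(-16, Add(-16, -3)) = Mul(-16, -19) = 304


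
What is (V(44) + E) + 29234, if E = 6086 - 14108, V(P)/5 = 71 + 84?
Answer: 21987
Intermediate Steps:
V(P) = 775 (V(P) = 5*(71 + 84) = 5*155 = 775)
E = -8022
(V(44) + E) + 29234 = (775 - 8022) + 29234 = -7247 + 29234 = 21987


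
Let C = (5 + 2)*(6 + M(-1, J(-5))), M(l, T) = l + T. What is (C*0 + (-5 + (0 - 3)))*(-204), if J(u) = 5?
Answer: 1632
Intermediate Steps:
M(l, T) = T + l
C = 70 (C = (5 + 2)*(6 + (5 - 1)) = 7*(6 + 4) = 7*10 = 70)
(C*0 + (-5 + (0 - 3)))*(-204) = (70*0 + (-5 + (0 - 3)))*(-204) = (0 + (-5 - 3))*(-204) = (0 - 8)*(-204) = -8*(-204) = 1632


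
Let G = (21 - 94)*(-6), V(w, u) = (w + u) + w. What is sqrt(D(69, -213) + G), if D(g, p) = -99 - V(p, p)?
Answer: sqrt(978) ≈ 31.273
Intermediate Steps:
V(w, u) = u + 2*w (V(w, u) = (u + w) + w = u + 2*w)
D(g, p) = -99 - 3*p (D(g, p) = -99 - (p + 2*p) = -99 - 3*p)
G = 438 (G = -73*(-6) = 438)
sqrt(D(69, -213) + G) = sqrt((-99 - 3*(-213)) + 438) = sqrt((-99 + 639) + 438) = sqrt(540 + 438) = sqrt(978)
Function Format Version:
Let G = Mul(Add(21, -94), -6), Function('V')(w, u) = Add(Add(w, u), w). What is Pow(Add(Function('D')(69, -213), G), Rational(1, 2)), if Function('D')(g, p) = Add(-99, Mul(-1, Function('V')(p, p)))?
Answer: Pow(978, Rational(1, 2)) ≈ 31.273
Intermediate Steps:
Function('V')(w, u) = Add(u, Mul(2, w)) (Function('V')(w, u) = Add(Add(u, w), w) = Add(u, Mul(2, w)))
Function('D')(g, p) = Add(-99, Mul(-3, p)) (Function('D')(g, p) = Add(-99, Mul(-1, Add(p, Mul(2, p)))) = Add(-99, Mul(-1, Mul(3, p))) = Add(-99, Mul(-3, p)))
G = 438 (G = Mul(-73, -6) = 438)
Pow(Add(Function('D')(69, -213), G), Rational(1, 2)) = Pow(Add(Add(-99, Mul(-3, -213)), 438), Rational(1, 2)) = Pow(Add(Add(-99, 639), 438), Rational(1, 2)) = Pow(Add(540, 438), Rational(1, 2)) = Pow(978, Rational(1, 2))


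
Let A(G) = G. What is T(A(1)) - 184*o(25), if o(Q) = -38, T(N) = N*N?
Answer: 6993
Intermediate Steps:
T(N) = N²
T(A(1)) - 184*o(25) = 1² - 184*(-38) = 1 + 6992 = 6993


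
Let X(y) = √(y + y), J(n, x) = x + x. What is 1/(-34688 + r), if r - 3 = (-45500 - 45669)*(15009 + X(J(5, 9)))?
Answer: -1/1368937220 ≈ -7.3049e-10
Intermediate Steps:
J(n, x) = 2*x
X(y) = √2*√y (X(y) = √(2*y) = √2*√y)
r = -1368902532 (r = 3 + (-45500 - 45669)*(15009 + √2*√(2*9)) = 3 - 91169*(15009 + √2*√18) = 3 - 91169*(15009 + √2*(3*√2)) = 3 - 91169*(15009 + 6) = 3 - 91169*15015 = 3 - 1368902535 = -1368902532)
1/(-34688 + r) = 1/(-34688 - 1368902532) = 1/(-1368937220) = -1/1368937220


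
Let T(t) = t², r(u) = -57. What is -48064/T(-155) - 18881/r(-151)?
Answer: 450876377/1369425 ≈ 329.25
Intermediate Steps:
-48064/T(-155) - 18881/r(-151) = -48064/((-155)²) - 18881/(-57) = -48064/24025 - 18881*(-1/57) = -48064*1/24025 + 18881/57 = -48064/24025 + 18881/57 = 450876377/1369425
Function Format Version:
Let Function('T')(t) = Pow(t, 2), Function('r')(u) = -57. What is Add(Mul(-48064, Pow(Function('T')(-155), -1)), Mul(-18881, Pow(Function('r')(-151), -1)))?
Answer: Rational(450876377, 1369425) ≈ 329.25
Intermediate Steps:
Add(Mul(-48064, Pow(Function('T')(-155), -1)), Mul(-18881, Pow(Function('r')(-151), -1))) = Add(Mul(-48064, Pow(Pow(-155, 2), -1)), Mul(-18881, Pow(-57, -1))) = Add(Mul(-48064, Pow(24025, -1)), Mul(-18881, Rational(-1, 57))) = Add(Mul(-48064, Rational(1, 24025)), Rational(18881, 57)) = Add(Rational(-48064, 24025), Rational(18881, 57)) = Rational(450876377, 1369425)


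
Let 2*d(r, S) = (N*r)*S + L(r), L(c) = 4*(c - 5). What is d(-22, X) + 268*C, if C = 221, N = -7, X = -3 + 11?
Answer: 59790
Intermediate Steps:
L(c) = -20 + 4*c (L(c) = 4*(-5 + c) = -20 + 4*c)
X = 8
d(r, S) = -10 + 2*r - 7*S*r/2 (d(r, S) = ((-7*r)*S + (-20 + 4*r))/2 = (-7*S*r + (-20 + 4*r))/2 = (-20 + 4*r - 7*S*r)/2 = -10 + 2*r - 7*S*r/2)
d(-22, X) + 268*C = (-10 + 2*(-22) - 7/2*8*(-22)) + 268*221 = (-10 - 44 + 616) + 59228 = 562 + 59228 = 59790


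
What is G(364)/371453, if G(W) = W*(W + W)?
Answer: 264992/371453 ≈ 0.71339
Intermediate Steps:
G(W) = 2*W² (G(W) = W*(2*W) = 2*W²)
G(364)/371453 = (2*364²)/371453 = (2*132496)*(1/371453) = 264992*(1/371453) = 264992/371453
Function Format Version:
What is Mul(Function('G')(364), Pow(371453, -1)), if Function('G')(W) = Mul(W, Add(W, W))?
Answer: Rational(264992, 371453) ≈ 0.71339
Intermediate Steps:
Function('G')(W) = Mul(2, Pow(W, 2)) (Function('G')(W) = Mul(W, Mul(2, W)) = Mul(2, Pow(W, 2)))
Mul(Function('G')(364), Pow(371453, -1)) = Mul(Mul(2, Pow(364, 2)), Pow(371453, -1)) = Mul(Mul(2, 132496), Rational(1, 371453)) = Mul(264992, Rational(1, 371453)) = Rational(264992, 371453)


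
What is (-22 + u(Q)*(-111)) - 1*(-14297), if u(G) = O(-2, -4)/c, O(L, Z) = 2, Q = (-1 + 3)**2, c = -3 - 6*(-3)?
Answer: 71301/5 ≈ 14260.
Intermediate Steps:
c = 15 (c = -3 - 1*(-18) = -3 + 18 = 15)
Q = 4 (Q = 2**2 = 4)
u(G) = 2/15
(-22 + u(Q)*(-111)) - 1*(-14297) = (-22 + (2/15)*(-111)) - 1*(-14297) = (-22 - 74/5) + 14297 = -184/5 + 14297 = 71301/5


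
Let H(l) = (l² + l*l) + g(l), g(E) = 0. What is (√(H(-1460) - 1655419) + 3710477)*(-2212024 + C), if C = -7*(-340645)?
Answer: 640023888207 + 172491*√2607781 ≈ 6.4030e+11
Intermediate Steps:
C = 2384515
H(l) = 2*l² (H(l) = (l² + l*l) + 0 = (l² + l²) + 0 = 2*l² + 0 = 2*l²)
(√(H(-1460) - 1655419) + 3710477)*(-2212024 + C) = (√(2*(-1460)² - 1655419) + 3710477)*(-2212024 + 2384515) = (√(2*2131600 - 1655419) + 3710477)*172491 = (√(4263200 - 1655419) + 3710477)*172491 = (√2607781 + 3710477)*172491 = (3710477 + √2607781)*172491 = 640023888207 + 172491*√2607781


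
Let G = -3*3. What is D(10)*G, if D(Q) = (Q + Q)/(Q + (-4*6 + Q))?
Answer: 45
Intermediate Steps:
G = -9
D(Q) = 2*Q/(-24 + 2*Q) (D(Q) = (2*Q)/(Q + (-24 + Q)) = (2*Q)/(-24 + 2*Q) = 2*Q/(-24 + 2*Q))
D(10)*G = (10/(-12 + 10))*(-9) = (10/(-2))*(-9) = (10*(-1/2))*(-9) = -5*(-9) = 45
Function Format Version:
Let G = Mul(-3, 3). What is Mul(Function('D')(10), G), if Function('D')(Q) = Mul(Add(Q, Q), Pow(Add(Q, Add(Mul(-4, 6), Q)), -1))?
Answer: 45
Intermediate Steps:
G = -9
Function('D')(Q) = Mul(2, Q, Pow(Add(-24, Mul(2, Q)), -1)) (Function('D')(Q) = Mul(Mul(2, Q), Pow(Add(Q, Add(-24, Q)), -1)) = Mul(Mul(2, Q), Pow(Add(-24, Mul(2, Q)), -1)) = Mul(2, Q, Pow(Add(-24, Mul(2, Q)), -1)))
Mul(Function('D')(10), G) = Mul(Mul(10, Pow(Add(-12, 10), -1)), -9) = Mul(Mul(10, Pow(-2, -1)), -9) = Mul(Mul(10, Rational(-1, 2)), -9) = Mul(-5, -9) = 45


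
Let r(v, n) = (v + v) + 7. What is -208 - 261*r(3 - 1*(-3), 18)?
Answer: -5167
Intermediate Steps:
r(v, n) = 7 + 2*v (r(v, n) = 2*v + 7 = 7 + 2*v)
-208 - 261*r(3 - 1*(-3), 18) = -208 - 261*(7 + 2*(3 - 1*(-3))) = -208 - 261*(7 + 2*(3 + 3)) = -208 - 261*(7 + 2*6) = -208 - 261*(7 + 12) = -208 - 261*19 = -208 - 4959 = -5167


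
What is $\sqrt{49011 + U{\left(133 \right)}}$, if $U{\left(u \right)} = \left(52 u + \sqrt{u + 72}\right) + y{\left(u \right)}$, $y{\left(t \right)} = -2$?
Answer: $\sqrt{55925 + \sqrt{205}} \approx 236.51$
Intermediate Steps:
$U{\left(u \right)} = -2 + \sqrt{72 + u} + 52 u$ ($U{\left(u \right)} = \left(52 u + \sqrt{u + 72}\right) - 2 = \left(52 u + \sqrt{72 + u}\right) - 2 = \left(\sqrt{72 + u} + 52 u\right) - 2 = -2 + \sqrt{72 + u} + 52 u$)
$\sqrt{49011 + U{\left(133 \right)}} = \sqrt{49011 + \left(-2 + \sqrt{72 + 133} + 52 \cdot 133\right)} = \sqrt{49011 + \left(-2 + \sqrt{205} + 6916\right)} = \sqrt{49011 + \left(6914 + \sqrt{205}\right)} = \sqrt{55925 + \sqrt{205}}$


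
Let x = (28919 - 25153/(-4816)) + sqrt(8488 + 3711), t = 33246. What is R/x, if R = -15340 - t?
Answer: -32594610864064032/19403944339239905 + 1126896687616*sqrt(12199)/19403944339239905 ≈ -1.6734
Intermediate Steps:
x = 139299057/4816 + sqrt(12199) (x = (28919 - 25153*(-1/4816)) + sqrt(12199) = (28919 + 25153/4816) + sqrt(12199) = 139299057/4816 + sqrt(12199) ≈ 29035.)
R = -48586 (R = -15340 - 1*33246 = -15340 - 33246 = -48586)
R/x = -48586/(139299057/4816 + sqrt(12199))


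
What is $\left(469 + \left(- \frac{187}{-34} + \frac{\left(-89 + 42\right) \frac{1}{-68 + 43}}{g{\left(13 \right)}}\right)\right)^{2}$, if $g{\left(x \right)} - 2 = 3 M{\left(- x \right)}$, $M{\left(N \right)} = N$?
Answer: $\frac{770411708361}{3422500} \approx 2.251 \cdot 10^{5}$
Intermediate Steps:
$g{\left(x \right)} = 2 - 3 x$ ($g{\left(x \right)} = 2 + 3 \left(- x\right) = 2 - 3 x$)
$\left(469 + \left(- \frac{187}{-34} + \frac{\left(-89 + 42\right) \frac{1}{-68 + 43}}{g{\left(13 \right)}}\right)\right)^{2} = \left(469 + \left(- \frac{187}{-34} + \frac{\left(-89 + 42\right) \frac{1}{-68 + 43}}{2 - 39}\right)\right)^{2} = \left(469 + \left(\left(-187\right) \left(- \frac{1}{34}\right) + \frac{\left(-47\right) \frac{1}{-25}}{2 - 39}\right)\right)^{2} = \left(469 + \left(\frac{11}{2} + \frac{\left(-47\right) \left(- \frac{1}{25}\right)}{-37}\right)\right)^{2} = \left(469 + \left(\frac{11}{2} + \frac{47}{25} \left(- \frac{1}{37}\right)\right)\right)^{2} = \left(469 + \left(\frac{11}{2} - \frac{47}{925}\right)\right)^{2} = \left(469 + \frac{10081}{1850}\right)^{2} = \left(\frac{877731}{1850}\right)^{2} = \frac{770411708361}{3422500}$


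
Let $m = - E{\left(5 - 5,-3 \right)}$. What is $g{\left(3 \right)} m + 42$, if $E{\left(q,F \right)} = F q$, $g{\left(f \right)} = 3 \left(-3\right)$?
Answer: $42$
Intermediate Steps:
$g{\left(f \right)} = -9$
$m = 0$ ($m = - \left(-3\right) \left(5 - 5\right) = - \left(-3\right) 0 = \left(-1\right) 0 = 0$)
$g{\left(3 \right)} m + 42 = \left(-9\right) 0 + 42 = 0 + 42 = 42$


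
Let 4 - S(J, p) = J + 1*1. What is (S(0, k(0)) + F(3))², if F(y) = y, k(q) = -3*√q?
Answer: 36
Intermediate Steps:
S(J, p) = 3 - J (S(J, p) = 4 - (J + 1*1) = 4 - (J + 1) = 4 - (1 + J) = 4 + (-1 - J) = 3 - J)
(S(0, k(0)) + F(3))² = ((3 - 1*0) + 3)² = ((3 + 0) + 3)² = (3 + 3)² = 6² = 36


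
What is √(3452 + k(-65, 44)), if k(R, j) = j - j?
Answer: 2*√863 ≈ 58.754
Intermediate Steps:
k(R, j) = 0
√(3452 + k(-65, 44)) = √(3452 + 0) = √3452 = 2*√863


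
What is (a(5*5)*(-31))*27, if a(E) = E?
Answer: -20925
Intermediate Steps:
(a(5*5)*(-31))*27 = ((5*5)*(-31))*27 = (25*(-31))*27 = -775*27 = -20925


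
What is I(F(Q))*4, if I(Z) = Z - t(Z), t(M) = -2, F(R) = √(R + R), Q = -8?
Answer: 8 + 16*I ≈ 8.0 + 16.0*I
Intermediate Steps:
F(R) = √2*√R (F(R) = √(2*R) = √2*√R)
I(Z) = 2 + Z (I(Z) = Z - 1*(-2) = Z + 2 = 2 + Z)
I(F(Q))*4 = (2 + √2*√(-8))*4 = (2 + √2*(2*I*√2))*4 = (2 + 4*I)*4 = 8 + 16*I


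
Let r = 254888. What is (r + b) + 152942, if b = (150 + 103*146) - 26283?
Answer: 396735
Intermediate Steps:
b = -11095 (b = (150 + 15038) - 26283 = 15188 - 26283 = -11095)
(r + b) + 152942 = (254888 - 11095) + 152942 = 243793 + 152942 = 396735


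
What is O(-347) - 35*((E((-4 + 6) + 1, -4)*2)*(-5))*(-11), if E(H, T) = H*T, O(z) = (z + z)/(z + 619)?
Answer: 6282853/136 ≈ 46197.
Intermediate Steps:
O(z) = 2*z/(619 + z) (O(z) = (2*z)/(619 + z) = 2*z/(619 + z))
O(-347) - 35*((E((-4 + 6) + 1, -4)*2)*(-5))*(-11) = 2*(-347)/(619 - 347) - 35*(((((-4 + 6) + 1)*(-4))*2)*(-5))*(-11) = 2*(-347)/272 - 35*((((2 + 1)*(-4))*2)*(-5))*(-11) = 2*(-347)*(1/272) - 35*(((3*(-4))*2)*(-5))*(-11) = -347/136 - 35*(-12*2*(-5))*(-11) = -347/136 - 35*(-24*(-5))*(-11) = -347/136 - 35*120*(-11) = -347/136 - 4200*(-11) = -347/136 - 1*(-46200) = -347/136 + 46200 = 6282853/136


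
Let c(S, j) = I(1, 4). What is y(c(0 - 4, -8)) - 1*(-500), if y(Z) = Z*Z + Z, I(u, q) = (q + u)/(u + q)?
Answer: 502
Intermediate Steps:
I(u, q) = 1 (I(u, q) = (q + u)/(q + u) = 1)
c(S, j) = 1
y(Z) = Z + Z**2 (y(Z) = Z**2 + Z = Z + Z**2)
y(c(0 - 4, -8)) - 1*(-500) = 1*(1 + 1) - 1*(-500) = 1*2 + 500 = 2 + 500 = 502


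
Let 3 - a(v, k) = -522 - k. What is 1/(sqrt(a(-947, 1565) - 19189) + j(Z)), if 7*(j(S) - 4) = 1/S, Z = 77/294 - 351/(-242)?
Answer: 77304217/324020272188 - 18931201*I*sqrt(17099)/324020272188 ≈ 0.00023858 - 0.00764*I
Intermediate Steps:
a(v, k) = 525 + k (a(v, k) = 3 - (-522 - k) = 3 + (522 + k) = 525 + k)
Z = 4351/2541 (Z = 77*(1/294) - 351*(-1/242) = 11/42 + 351/242 = 4351/2541 ≈ 1.7123)
j(S) = 4 + 1/(7*S)
1/(sqrt(a(-947, 1565) - 19189) + j(Z)) = 1/(sqrt((525 + 1565) - 19189) + (4 + 1/(7*(4351/2541)))) = 1/(sqrt(2090 - 19189) + (4 + (1/7)*(2541/4351))) = 1/(sqrt(-17099) + (4 + 363/4351)) = 1/(I*sqrt(17099) + 17767/4351) = 1/(17767/4351 + I*sqrt(17099))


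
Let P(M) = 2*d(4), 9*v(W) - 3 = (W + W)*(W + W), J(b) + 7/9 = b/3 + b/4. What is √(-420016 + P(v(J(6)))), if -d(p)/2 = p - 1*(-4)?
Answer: 12*I*√2917 ≈ 648.11*I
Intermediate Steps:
J(b) = -7/9 + 7*b/12 (J(b) = -7/9 + (b/3 + b/4) = -7/9 + 7*b/12)
d(p) = -8 - 2*p (d(p) = -2*(p - 1*(-4)) = -2*(p + 4) = -2*(4 + p) = -8 - 2*p)
v(W) = ⅓ + 4*W²/9 (v(W) = ⅓ + ((W + W)*(W + W))/9 = ⅓ + ((2*W)*(2*W))/9 = ⅓ + (4*W²)/9 = ⅓ + 4*W²/9)
P(M) = -32 (P(M) = 2*(-8 - 2*4) = 2*(-8 - 8) = 2*(-16) = -32)
√(-420016 + P(v(J(6)))) = √(-420016 - 32) = √(-420048) = 12*I*√2917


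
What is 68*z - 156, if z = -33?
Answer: -2400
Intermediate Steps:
68*z - 156 = 68*(-33) - 156 = -2244 - 156 = -2400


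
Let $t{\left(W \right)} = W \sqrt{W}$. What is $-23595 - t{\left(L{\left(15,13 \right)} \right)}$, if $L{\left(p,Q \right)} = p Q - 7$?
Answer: $-23595 - 376 \sqrt{47} \approx -26173.0$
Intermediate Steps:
$L{\left(p,Q \right)} = -7 + Q p$ ($L{\left(p,Q \right)} = Q p - 7 = -7 + Q p$)
$t{\left(W \right)} = W^{\frac{3}{2}}$
$-23595 - t{\left(L{\left(15,13 \right)} \right)} = -23595 - \left(-7 + 13 \cdot 15\right)^{\frac{3}{2}} = -23595 - \left(-7 + 195\right)^{\frac{3}{2}} = -23595 - 188^{\frac{3}{2}} = -23595 - 376 \sqrt{47}$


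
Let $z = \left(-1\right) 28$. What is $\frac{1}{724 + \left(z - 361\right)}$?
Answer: $\frac{1}{335} \approx 0.0029851$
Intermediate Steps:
$z = -28$
$\frac{1}{724 + \left(z - 361\right)} = \frac{1}{724 - 389} = \frac{1}{335}$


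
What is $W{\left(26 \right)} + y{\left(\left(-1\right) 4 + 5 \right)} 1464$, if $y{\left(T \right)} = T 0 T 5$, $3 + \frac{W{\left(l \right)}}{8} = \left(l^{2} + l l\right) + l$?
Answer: $11000$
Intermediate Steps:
$W{\left(l \right)} = -24 + 8 l + 16 l^{2}$ ($W{\left(l \right)} = -24 + 8 \left(\left(l^{2} + l l\right) + l\right) = -24 + 8 \left(\left(l^{2} + l^{2}\right) + l\right) = -24 + 8 \left(2 l^{2} + l\right) = -24 + 8 \left(l + 2 l^{2}\right) = -24 + \left(8 l + 16 l^{2}\right) = -24 + 8 l + 16 l^{2}$)
$y{\left(T \right)} = 0$ ($y{\left(T \right)} = T 0 \cdot 5 = T 0 = 0$)
$W{\left(26 \right)} + y{\left(\left(-1\right) 4 + 5 \right)} 1464 = \left(-24 + 8 \cdot 26 + 16 \cdot 26^{2}\right) + 0 \cdot 1464 = \left(-24 + 208 + 16 \cdot 676\right) + 0 = \left(-24 + 208 + 10816\right) + 0 = 11000 + 0 = 11000$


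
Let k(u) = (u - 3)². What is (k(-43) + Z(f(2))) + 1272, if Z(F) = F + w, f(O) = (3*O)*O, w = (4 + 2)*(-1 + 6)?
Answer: 3430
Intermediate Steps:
w = 30 (w = 6*5 = 30)
f(O) = 3*O²
k(u) = (-3 + u)²
Z(F) = 30 + F (Z(F) = F + 30 = 30 + F)
(k(-43) + Z(f(2))) + 1272 = ((-3 - 43)² + (30 + 3*2²)) + 1272 = ((-46)² + (30 + 3*4)) + 1272 = (2116 + (30 + 12)) + 1272 = (2116 + 42) + 1272 = 2158 + 1272 = 3430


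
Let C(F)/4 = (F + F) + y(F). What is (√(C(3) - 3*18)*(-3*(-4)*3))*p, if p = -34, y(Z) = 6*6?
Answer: -1224*√114 ≈ -13069.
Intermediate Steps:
y(Z) = 36
C(F) = 144 + 8*F (C(F) = 4*((F + F) + 36) = 4*(2*F + 36) = 4*(36 + 2*F) = 144 + 8*F)
(√(C(3) - 3*18)*(-3*(-4)*3))*p = (√((144 + 8*3) - 3*18)*(-3*(-4)*3))*(-34) = (√((144 + 24) - 54)*(12*3))*(-34) = (√(168 - 54)*36)*(-34) = (√114*36)*(-34) = (36*√114)*(-34) = -1224*√114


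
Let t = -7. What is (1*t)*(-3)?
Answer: 21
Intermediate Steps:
(1*t)*(-3) = (1*(-7))*(-3) = -7*(-3) = 21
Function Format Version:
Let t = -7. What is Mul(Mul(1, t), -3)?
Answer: 21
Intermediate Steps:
Mul(Mul(1, t), -3) = Mul(Mul(1, -7), -3) = Mul(-7, -3) = 21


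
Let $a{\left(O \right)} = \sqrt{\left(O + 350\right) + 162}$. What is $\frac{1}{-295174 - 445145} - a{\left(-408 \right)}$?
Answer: $- \frac{1}{740319} - 2 \sqrt{26} \approx -10.198$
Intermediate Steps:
$a{\left(O \right)} = \sqrt{512 + O}$ ($a{\left(O \right)} = \sqrt{\left(350 + O\right) + 162} = \sqrt{512 + O}$)
$\frac{1}{-295174 - 445145} - a{\left(-408 \right)} = \frac{1}{-295174 - 445145} - \sqrt{512 - 408} = \frac{1}{-740319} - \sqrt{104} = - \frac{1}{740319} - 2 \sqrt{26}$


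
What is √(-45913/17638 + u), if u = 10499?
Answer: √3265419049462/17638 ≈ 102.45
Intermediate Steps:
√(-45913/17638 + u) = √(-45913/17638 + 10499) = √(185135449/17638) = √3265419049462/17638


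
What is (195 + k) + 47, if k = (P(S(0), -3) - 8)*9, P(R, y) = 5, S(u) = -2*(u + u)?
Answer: 215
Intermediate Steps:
S(u) = -4*u
k = -27 (k = (5 - 8)*9 = -3*9 = -27)
(195 + k) + 47 = (195 - 27) + 47 = 168 + 47 = 215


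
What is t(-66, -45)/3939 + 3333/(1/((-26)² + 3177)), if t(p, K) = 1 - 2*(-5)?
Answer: 50584831022/3939 ≈ 1.2842e+7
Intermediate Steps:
t(p, K) = 11 (t(p, K) = 1 + 10 = 11)
t(-66, -45)/3939 + 3333/(1/((-26)² + 3177)) = 11/3939 + 3333/(1/((-26)² + 3177)) = 11*(1/3939) + 3333/(1/(676 + 3177)) = 11/3939 + 3333/(1/3853) = 11/3939 + 3333*3853 = 11/3939 + 12842049 = 50584831022/3939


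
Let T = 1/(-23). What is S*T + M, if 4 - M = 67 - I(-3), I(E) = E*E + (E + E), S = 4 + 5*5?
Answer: -1409/23 ≈ -61.261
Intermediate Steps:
T = -1/23 ≈ -0.043478
S = 29 (S = 4 + 25 = 29)
I(E) = E² + 2*E
M = -60 (M = 4 - (67 - (-3)*(2 - 3)) = 4 - (67 - (-3)*(-1)) = 4 - (67 - 1*3) = 4 - (67 - 3) = 4 - 1*64 = 4 - 64 = -60)
S*T + M = 29*(-1/23) - 60 = -29/23 - 60 = -1409/23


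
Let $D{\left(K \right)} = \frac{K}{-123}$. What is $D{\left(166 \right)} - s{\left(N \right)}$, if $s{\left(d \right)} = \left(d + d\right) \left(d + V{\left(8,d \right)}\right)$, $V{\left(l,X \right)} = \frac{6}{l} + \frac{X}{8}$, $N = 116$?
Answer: $- \frac{3745516}{123} \approx -30451.0$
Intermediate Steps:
$V{\left(l,X \right)} = \frac{6}{l} + \frac{X}{8}$ ($V{\left(l,X \right)} = \frac{6}{l} + X \frac{1}{8} = \frac{6}{l} + \frac{X}{8}$)
$s{\left(d \right)} = 2 d \left(\frac{3}{4} + \frac{9 d}{8}\right)$ ($s{\left(d \right)} = \left(d + d\right) \left(d + \left(\frac{6}{8} + \frac{d}{8}\right)\right) = 2 d \left(d + \left(6 \cdot \frac{1}{8} + \frac{d}{8}\right)\right) = 2 d \left(d + \left(\frac{3}{4} + \frac{d}{8}\right)\right) = 2 d \left(\frac{3}{4} + \frac{9 d}{8}\right)$)
$D{\left(K \right)} = - \frac{K}{123}$ ($D{\left(K \right)} = K \left(- \frac{1}{123}\right) = - \frac{K}{123}$)
$D{\left(166 \right)} - s{\left(N \right)} = \left(- \frac{1}{123}\right) 166 - \frac{3}{4} \cdot 116 \left(2 + 3 \cdot 116\right) = - \frac{166}{123} - \frac{3}{4} \cdot 116 \left(2 + 348\right) = - \frac{166}{123} - \frac{3}{4} \cdot 116 \cdot 350 = - \frac{166}{123} - 30450 = - \frac{3745516}{123}$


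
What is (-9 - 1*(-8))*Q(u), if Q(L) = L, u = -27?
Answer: 27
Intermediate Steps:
(-9 - 1*(-8))*Q(u) = (-9 - 1*(-8))*(-27) = (-9 + 8)*(-27) = -1*(-27) = 27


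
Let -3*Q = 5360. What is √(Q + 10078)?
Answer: √74622/3 ≈ 91.057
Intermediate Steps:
Q = -5360/3 (Q = -⅓*5360 = -5360/3 ≈ -1786.7)
√(Q + 10078) = √(-5360/3 + 10078) = √(24874/3) = √74622/3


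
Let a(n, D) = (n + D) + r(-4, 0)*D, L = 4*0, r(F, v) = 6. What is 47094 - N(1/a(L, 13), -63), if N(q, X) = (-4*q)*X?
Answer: 612186/13 ≈ 47091.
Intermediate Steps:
L = 0
a(n, D) = n + 7*D (a(n, D) = (n + D) + 6*D = (D + n) + 6*D = n + 7*D)
N(q, X) = -4*X*q
47094 - N(1/a(L, 13), -63) = 47094 - (-4)*(-63)/(0 + 7*13) = 47094 - (-4)*(-63)/(0 + 91) = 47094 - (-4)*(-63)/91 = 47094 - 1*36/13 = 47094 - 36/13 = 612186/13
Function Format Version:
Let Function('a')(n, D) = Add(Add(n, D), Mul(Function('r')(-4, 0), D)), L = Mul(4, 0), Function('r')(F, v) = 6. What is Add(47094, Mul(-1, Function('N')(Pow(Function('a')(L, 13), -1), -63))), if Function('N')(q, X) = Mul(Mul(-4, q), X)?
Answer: Rational(612186, 13) ≈ 47091.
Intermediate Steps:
L = 0
Function('a')(n, D) = Add(n, Mul(7, D)) (Function('a')(n, D) = Add(Add(n, D), Mul(6, D)) = Add(Add(D, n), Mul(6, D)) = Add(n, Mul(7, D)))
Function('N')(q, X) = Mul(-4, X, q)
Add(47094, Mul(-1, Function('N')(Pow(Function('a')(L, 13), -1), -63))) = Add(47094, Mul(-1, Mul(-4, -63, Pow(Add(0, Mul(7, 13)), -1)))) = Add(47094, Mul(-1, Mul(-4, -63, Pow(Add(0, 91), -1)))) = Add(47094, Mul(-1, Mul(-4, -63, Pow(91, -1)))) = Add(47094, Mul(-1, Mul(-4, -63, Rational(1, 91)))) = Add(47094, Mul(-1, Rational(36, 13))) = Add(47094, Rational(-36, 13)) = Rational(612186, 13)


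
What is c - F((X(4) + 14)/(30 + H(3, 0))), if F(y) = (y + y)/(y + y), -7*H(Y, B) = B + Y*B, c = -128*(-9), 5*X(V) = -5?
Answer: 1151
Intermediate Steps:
X(V) = -1 (X(V) = (⅕)*(-5) = -1)
c = 1152
H(Y, B) = -B/7 - B*Y/7 (H(Y, B) = -(B + Y*B)/7 = -(B + B*Y)/7 = -B/7 - B*Y/7)
F(y) = 1 (F(y) = (2*y)/((2*y)) = (2*y)*(1/(2*y)) = 1)
c - F((X(4) + 14)/(30 + H(3, 0))) = 1152 - 1*1 = 1152 - 1 = 1151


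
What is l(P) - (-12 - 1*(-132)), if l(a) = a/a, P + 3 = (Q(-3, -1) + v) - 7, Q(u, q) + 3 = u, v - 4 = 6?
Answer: -119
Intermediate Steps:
v = 10 (v = 4 + 6 = 10)
Q(u, q) = -3 + u
P = -6 (P = -3 + (((-3 - 3) + 10) - 7) = -3 + ((-6 + 10) - 7) = -3 + (4 - 7) = -3 - 3 = -6)
l(a) = 1
l(P) - (-12 - 1*(-132)) = 1 - (-12 - 1*(-132)) = 1 - (-12 + 132) = 1 - 1*120 = 1 - 120 = -119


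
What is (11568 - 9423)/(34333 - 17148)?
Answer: 429/3437 ≈ 0.12482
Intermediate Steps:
(11568 - 9423)/(34333 - 17148) = 2145/17185 = 2145*(1/17185) = 429/3437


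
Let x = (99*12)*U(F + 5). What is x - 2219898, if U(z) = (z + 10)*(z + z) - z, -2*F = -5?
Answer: -1916958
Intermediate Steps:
F = 5/2 (F = -1/2*(-5) = 5/2 ≈ 2.5000)
U(z) = -z + 2*z*(10 + z) (U(z) = (10 + z)*(2*z) - z = 2*z*(10 + z) - z = -z + 2*z*(10 + z))
x = 302940 (x = (99*12)*((5/2 + 5)*(19 + 2*(5/2 + 5))) = 1188*(15*(19 + 2*(15/2))/2) = 1188*(15*(19 + 15)/2) = 1188*((15/2)*34) = 1188*255 = 302940)
x - 2219898 = 302940 - 2219898 = -1916958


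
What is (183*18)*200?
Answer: 658800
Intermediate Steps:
(183*18)*200 = 3294*200 = 658800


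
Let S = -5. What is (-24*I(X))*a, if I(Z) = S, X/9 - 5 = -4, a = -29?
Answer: -3480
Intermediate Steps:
X = 9 (X = 45 + 9*(-4) = 45 - 36 = 9)
I(Z) = -5
(-24*I(X))*a = -24*(-5)*(-29) = 120*(-29) = -3480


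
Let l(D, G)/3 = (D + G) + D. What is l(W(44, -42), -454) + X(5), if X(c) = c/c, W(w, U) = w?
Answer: -1097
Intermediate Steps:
l(D, G) = 3*G + 6*D (l(D, G) = 3*((D + G) + D) = 3*(G + 2*D) = 3*G + 6*D)
X(c) = 1
l(W(44, -42), -454) + X(5) = (3*(-454) + 6*44) + 1 = (-1362 + 264) + 1 = -1098 + 1 = -1097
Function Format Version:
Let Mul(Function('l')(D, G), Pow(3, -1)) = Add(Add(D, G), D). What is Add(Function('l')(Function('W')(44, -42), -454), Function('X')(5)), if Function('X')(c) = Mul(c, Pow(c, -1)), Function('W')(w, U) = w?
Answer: -1097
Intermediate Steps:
Function('l')(D, G) = Add(Mul(3, G), Mul(6, D)) (Function('l')(D, G) = Mul(3, Add(Add(D, G), D)) = Mul(3, Add(G, Mul(2, D))) = Add(Mul(3, G), Mul(6, D)))
Function('X')(c) = 1
Add(Function('l')(Function('W')(44, -42), -454), Function('X')(5)) = Add(Add(Mul(3, -454), Mul(6, 44)), 1) = Add(Add(-1362, 264), 1) = Add(-1098, 1) = -1097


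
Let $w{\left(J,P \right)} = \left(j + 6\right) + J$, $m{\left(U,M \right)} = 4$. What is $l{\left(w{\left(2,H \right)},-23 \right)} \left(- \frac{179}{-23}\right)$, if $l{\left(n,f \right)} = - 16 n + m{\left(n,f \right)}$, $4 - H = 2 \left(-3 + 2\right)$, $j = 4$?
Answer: $- \frac{33652}{23} \approx -1463.1$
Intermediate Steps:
$H = 6$ ($H = 4 - 2 \left(-3 + 2\right) = 4 - 2 \left(-1\right) = 4 - -2 = 4 + 2 = 6$)
$w{\left(J,P \right)} = 10 + J$ ($w{\left(J,P \right)} = \left(4 + 6\right) + J = 10 + J$)
$l{\left(n,f \right)} = 4 - 16 n$ ($l{\left(n,f \right)} = - 16 n + 4 = 4 - 16 n$)
$l{\left(w{\left(2,H \right)},-23 \right)} \left(- \frac{179}{-23}\right) = \left(4 - 16 \left(10 + 2\right)\right) \left(- \frac{179}{-23}\right) = \left(4 - 192\right) \left(\left(-179\right) \left(- \frac{1}{23}\right)\right) = \left(4 - 192\right) \frac{179}{23} = \left(-188\right) \frac{179}{23} = - \frac{33652}{23}$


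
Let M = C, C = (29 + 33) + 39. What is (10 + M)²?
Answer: 12321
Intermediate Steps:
C = 101 (C = 62 + 39 = 101)
M = 101
(10 + M)² = (10 + 101)² = 111² = 12321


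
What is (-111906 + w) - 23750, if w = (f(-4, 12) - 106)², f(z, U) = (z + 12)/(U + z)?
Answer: -124631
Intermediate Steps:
f(z, U) = (12 + z)/(U + z)
w = 11025 (w = ((12 - 4)/(12 - 4) - 106)² = (8/8 - 106)² = ((⅛)*8 - 106)² = (1 - 106)² = (-105)² = 11025)
(-111906 + w) - 23750 = (-111906 + 11025) - 23750 = -100881 - 23750 = -124631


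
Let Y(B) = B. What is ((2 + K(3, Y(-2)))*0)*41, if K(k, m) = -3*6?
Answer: 0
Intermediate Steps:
K(k, m) = -18
((2 + K(3, Y(-2)))*0)*41 = ((2 - 18)*0)*41 = -16*0*41 = 0*41 = 0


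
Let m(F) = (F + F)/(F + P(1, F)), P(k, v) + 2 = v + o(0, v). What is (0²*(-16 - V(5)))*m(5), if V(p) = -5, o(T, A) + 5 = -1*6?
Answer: 0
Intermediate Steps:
o(T, A) = -11 (o(T, A) = -5 - 1*6 = -5 - 6 = -11)
P(k, v) = -13 + v (P(k, v) = -2 + (v - 11) = -2 + (-11 + v) = -13 + v)
m(F) = 2*F/(-13 + 2*F) (m(F) = (F + F)/(F + (-13 + F)) = (2*F)/(-13 + 2*F) = 2*F/(-13 + 2*F))
(0²*(-16 - V(5)))*m(5) = (0²*(-16 - 1*(-5)))*(2*5/(-13 + 2*5)) = (0*(-16 + 5))*(2*5/(-13 + 10)) = (0*(-11))*(2*5/(-3)) = 0*(2*5*(-⅓)) = 0*(-10/3) = 0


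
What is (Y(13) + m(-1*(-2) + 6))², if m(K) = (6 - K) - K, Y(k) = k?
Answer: 9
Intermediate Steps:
m(K) = 6 - 2*K
(Y(13) + m(-1*(-2) + 6))² = (13 + (6 - 2*(-1*(-2) + 6)))² = (13 + (6 - 2*(2 + 6)))² = (13 + (6 - 2*8))² = (13 + (6 - 16))² = (13 - 10)² = 3² = 9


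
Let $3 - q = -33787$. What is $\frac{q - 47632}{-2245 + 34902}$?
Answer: $- \frac{13842}{32657} \approx -0.42386$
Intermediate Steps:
$q = 33790$ ($q = 3 - -33787 = 3 + 33787 = 33790$)
$\frac{q - 47632}{-2245 + 34902} = \frac{33790 - 47632}{-2245 + 34902} = - \frac{13842}{32657}$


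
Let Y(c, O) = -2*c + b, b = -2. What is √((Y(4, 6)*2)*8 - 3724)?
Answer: 2*I*√971 ≈ 62.322*I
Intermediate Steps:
Y(c, O) = -2 - 2*c (Y(c, O) = -2*c - 2 = -2 - 2*c)
√((Y(4, 6)*2)*8 - 3724) = √(((-2 - 2*4)*2)*8 - 3724) = √(((-2 - 8)*2)*8 - 3724) = √(-10*2*8 - 3724) = √(-20*8 - 3724) = √(-160 - 3724) = √(-3884) = 2*I*√971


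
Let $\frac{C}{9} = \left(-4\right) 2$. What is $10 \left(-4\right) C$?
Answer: $2880$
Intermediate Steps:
$C = -72$ ($C = 9 \left(\left(-4\right) 2\right) = 9 \left(-8\right) = -72$)
$10 \left(-4\right) C = 10 \left(-4\right) \left(-72\right) = \left(-40\right) \left(-72\right) = 2880$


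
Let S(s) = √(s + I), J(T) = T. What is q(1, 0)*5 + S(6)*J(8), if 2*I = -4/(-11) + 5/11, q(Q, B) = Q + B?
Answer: 5 + 4*√3102/11 ≈ 25.253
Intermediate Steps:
q(Q, B) = B + Q
I = 9/22 (I = (-4/(-11) + 5/11)/2 = (-4*(-1/11) + 5*(1/11))/2 = (4/11 + 5/11)/2 = (½)*(9/11) = 9/22 ≈ 0.40909)
S(s) = √(9/22 + s) (S(s) = √(s + 9/22) = √(9/22 + s))
q(1, 0)*5 + S(6)*J(8) = (0 + 1)*5 + (√(198 + 484*6)/22)*8 = 1*5 + (√(198 + 2904)/22)*8 = 5 + (√3102/22)*8 = 5 + 4*√3102/11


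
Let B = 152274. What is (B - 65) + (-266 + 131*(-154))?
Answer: 131769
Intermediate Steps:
(B - 65) + (-266 + 131*(-154)) = (152274 - 65) + (-266 + 131*(-154)) = 152209 + (-266 - 20174) = 152209 - 20440 = 131769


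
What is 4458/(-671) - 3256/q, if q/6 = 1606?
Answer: -1025956/146949 ≈ -6.9817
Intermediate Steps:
q = 9636 (q = 6*1606 = 9636)
4458/(-671) - 3256/q = 4458/(-671) - 3256/9636 = 4458*(-1/671) - 3256*1/9636 = -4458/671 - 74/219 = -1025956/146949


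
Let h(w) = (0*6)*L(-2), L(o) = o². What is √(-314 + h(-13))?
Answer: I*√314 ≈ 17.72*I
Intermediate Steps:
h(w) = 0 (h(w) = (0*6)*(-2)² = 0*4 = 0)
√(-314 + h(-13)) = √(-314 + 0) = √(-314) = I*√314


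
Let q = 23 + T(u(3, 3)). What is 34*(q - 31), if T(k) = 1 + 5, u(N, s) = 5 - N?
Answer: -68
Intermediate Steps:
T(k) = 6
q = 29 (q = 23 + 6 = 29)
34*(q - 31) = 34*(29 - 31) = 34*(-2) = -68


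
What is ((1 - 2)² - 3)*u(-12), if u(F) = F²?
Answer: -288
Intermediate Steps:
((1 - 2)² - 3)*u(-12) = ((1 - 2)² - 3)*(-12)² = ((-1)² - 3)*144 = (1 - 3)*144 = -2*144 = -288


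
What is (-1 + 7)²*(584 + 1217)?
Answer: 64836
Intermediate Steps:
(-1 + 7)²*(584 + 1217) = 6²*1801 = 36*1801 = 64836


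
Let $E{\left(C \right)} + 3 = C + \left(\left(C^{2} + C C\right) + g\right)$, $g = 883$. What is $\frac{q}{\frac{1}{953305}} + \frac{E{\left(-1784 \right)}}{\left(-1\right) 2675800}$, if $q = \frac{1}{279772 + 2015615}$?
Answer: $- \frac{1507240733362}{767749566825} \approx -1.9632$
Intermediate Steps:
$q = \frac{1}{2295387} \approx 4.3566 \cdot 10^{-7}$
$E{\left(C \right)} = 880 + C + 2 C^{2}$ ($E{\left(C \right)} = -3 + \left(C + \left(\left(C^{2} + C C\right) + 883\right)\right) = -3 + \left(C + \left(\left(C^{2} + C^{2}\right) + 883\right)\right) = -3 + \left(C + \left(2 C^{2} + 883\right)\right) = -3 + \left(C + \left(883 + 2 C^{2}\right)\right) = -3 + \left(883 + C + 2 C^{2}\right) = 880 + C + 2 C^{2}$)
$\frac{q}{\frac{1}{953305}} + \frac{E{\left(-1784 \right)}}{\left(-1\right) 2675800} = \frac{1}{2295387 \cdot \frac{1}{953305}} + \frac{880 - 1784 + 2 \left(-1784\right)^{2}}{\left(-1\right) 2675800} = \frac{\frac{1}{\frac{1}{953305}}}{2295387} + \frac{880 - 1784 + 2 \cdot 3182656}{-2675800} = \frac{1}{2295387} \cdot 953305 + \left(880 - 1784 + 6365312\right) \left(- \frac{1}{2675800}\right) = \frac{953305}{2295387} + 6364408 \left(- \frac{1}{2675800}\right) = \frac{953305}{2295387} - \frac{795551}{334475} = - \frac{1507240733362}{767749566825}$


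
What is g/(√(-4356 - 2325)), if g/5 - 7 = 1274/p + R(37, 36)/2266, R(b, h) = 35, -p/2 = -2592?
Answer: -106621165*I*√6681/19620333216 ≈ -0.44418*I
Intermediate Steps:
p = 5184 (p = -2*(-2592) = 5184)
g = 106621165/2936736 (g = 35 + 5*(1274/5184 + 35/2266) = 35 + 5*(1274*(1/5184) + 35*(1/2266)) = 35 + 5*(637/2592 + 35/2266) = 35 + 5*(767081/2936736) = 35 + 3835405/2936736 = 106621165/2936736 ≈ 36.306)
g/(√(-4356 - 2325)) = 106621165/(2936736*(√(-4356 - 2325))) = 106621165/(2936736*(√(-6681))) = 106621165/(2936736*((I*√6681))) = 106621165*(-I*√6681/6681)/2936736 = -106621165*I*√6681/19620333216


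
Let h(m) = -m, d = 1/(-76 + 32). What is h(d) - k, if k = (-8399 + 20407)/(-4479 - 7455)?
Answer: 270143/262548 ≈ 1.0289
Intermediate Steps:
d = -1/44 (d = 1/(-44) = -1/44 ≈ -0.022727)
k = -6004/5967 (k = 12008/(-11934) = 12008*(-1/11934) = -6004/5967 ≈ -1.0062)
h(d) - k = -1*(-1/44) - 1*(-6004/5967) = 1/44 + 6004/5967 = 270143/262548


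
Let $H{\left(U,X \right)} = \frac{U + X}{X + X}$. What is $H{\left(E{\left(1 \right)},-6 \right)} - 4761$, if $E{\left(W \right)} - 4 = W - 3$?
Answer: $- \frac{14282}{3} \approx -4760.7$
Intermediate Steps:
$E{\left(W \right)} = 1 + W$ ($E{\left(W \right)} = 4 + \left(W - 3\right) = 4 + \left(-3 + W\right) = 1 + W$)
$H{\left(U,X \right)} = \frac{U + X}{2 X}$
$H{\left(E{\left(1 \right)},-6 \right)} - 4761 = \frac{\left(1 + 1\right) - 6}{2 \left(-6\right)} - 4761 = \frac{1}{2} \left(- \frac{1}{6}\right) \left(2 - 6\right) - 4761 = \frac{1}{2} \left(- \frac{1}{6}\right) \left(-4\right) - 4761 = \frac{1}{3} - 4761 = - \frac{14282}{3}$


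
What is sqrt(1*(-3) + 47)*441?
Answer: 882*sqrt(11) ≈ 2925.3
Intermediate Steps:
sqrt(1*(-3) + 47)*441 = sqrt(-3 + 47)*441 = sqrt(44)*441 = (2*sqrt(11))*441 = 882*sqrt(11)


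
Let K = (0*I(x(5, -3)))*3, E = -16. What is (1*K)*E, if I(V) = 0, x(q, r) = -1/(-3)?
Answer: 0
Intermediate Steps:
x(q, r) = ⅓ (x(q, r) = -1*(-⅓) = ⅓)
K = 0 (K = (0*0)*3 = 0*3 = 0)
(1*K)*E = (1*0)*(-16) = 0*(-16) = 0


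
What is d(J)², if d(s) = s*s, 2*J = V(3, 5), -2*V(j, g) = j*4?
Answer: 81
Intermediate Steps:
V(j, g) = -2*j (V(j, g) = -j*4/2 = -2*j)
J = -3 (J = (-2*3)/2 = (½)*(-6) = -3)
d(s) = s²
d(J)² = ((-3)²)² = 9² = 81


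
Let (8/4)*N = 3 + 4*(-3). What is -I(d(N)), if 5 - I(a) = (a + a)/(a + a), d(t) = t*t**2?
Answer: -4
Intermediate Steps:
N = -9/2 (N = (3 + 4*(-3))/2 = (3 - 12)/2 = (1/2)*(-9) = -9/2 ≈ -4.5000)
d(t) = t**3
I(a) = 4 (I(a) = 5 - (a + a)/(a + a) = 5 - 2*a/(2*a) = 5 - 2*a*1/(2*a) = 5 - 1*1 = 5 - 1 = 4)
-I(d(N)) = -1*4 = -4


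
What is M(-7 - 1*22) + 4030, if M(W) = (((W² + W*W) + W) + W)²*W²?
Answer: 2218037246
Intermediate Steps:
M(W) = W²*(2*W + 2*W²)² (M(W) = (((W² + W²) + W) + W)²*W² = ((2*W² + W) + W)²*W² = ((W + 2*W²) + W)²*W² = (2*W + 2*W²)²*W² = W²*(2*W + 2*W²)²)
M(-7 - 1*22) + 4030 = 4*(-7 - 1*22)⁴*(1 + (-7 - 1*22))² + 4030 = 4*(-7 - 22)⁴*(1 + (-7 - 22))² + 4030 = 4*(-29)⁴*(1 - 29)² + 4030 = 4*707281*(-28)² + 4030 = 4*707281*784 + 4030 = 2218033216 + 4030 = 2218037246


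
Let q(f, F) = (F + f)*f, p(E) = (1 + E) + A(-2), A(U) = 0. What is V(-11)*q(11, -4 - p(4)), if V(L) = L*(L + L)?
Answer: 5324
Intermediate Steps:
V(L) = 2*L² (V(L) = L*(2*L) = 2*L²)
p(E) = 1 + E (p(E) = (1 + E) + 0 = 1 + E)
q(f, F) = f*(F + f)
V(-11)*q(11, -4 - p(4)) = (2*(-11)²)*(11*((-4 - (1 + 4)) + 11)) = (2*121)*(11*((-4 - 1*5) + 11)) = 242*(11*((-4 - 5) + 11)) = 242*(11*(-9 + 11)) = 242*(11*2) = 242*22 = 5324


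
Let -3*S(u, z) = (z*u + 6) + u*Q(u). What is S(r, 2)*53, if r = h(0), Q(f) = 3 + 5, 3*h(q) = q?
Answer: -106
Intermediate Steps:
h(q) = q/3
Q(f) = 8
r = 0 (r = (⅓)*0 = 0)
S(u, z) = -2 - 8*u/3 - u*z/3 (S(u, z) = -((z*u + 6) + u*8)/3 = -((u*z + 6) + 8*u)/3 = -((6 + u*z) + 8*u)/3 = -(6 + 8*u + u*z)/3 = -2 - 8*u/3 - u*z/3)
S(r, 2)*53 = (-2 - 8/3*0 - ⅓*0*2)*53 = (-2 + 0 + 0)*53 = -2*53 = -106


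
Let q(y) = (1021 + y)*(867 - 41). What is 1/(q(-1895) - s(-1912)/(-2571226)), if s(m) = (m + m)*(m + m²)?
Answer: -26237/19083694004 ≈ -1.3748e-6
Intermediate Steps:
q(y) = 843346 + 826*y (q(y) = (1021 + y)*826 = 843346 + 826*y)
s(m) = 2*m*(m + m²) (s(m) = (2*m)*(m + m²) = 2*m*(m + m²))
1/(q(-1895) - s(-1912)/(-2571226)) = 1/((843346 + 826*(-1895)) - 2*(-1912)²*(1 - 1912)/(-2571226)) = 1/((843346 - 1565270) - 2*3655744*(-1911)*(-1)/2571226) = 1/(-721924 - (-13972253568)*(-1)/2571226) = 1/(-721924 - 1*142574016/26237) = 1/(-721924 - 142574016/26237) = 1/(-19083694004/26237) = -26237/19083694004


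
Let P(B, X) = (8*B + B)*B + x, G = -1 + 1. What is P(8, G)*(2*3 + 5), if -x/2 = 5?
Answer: 6226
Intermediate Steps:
G = 0
x = -10 (x = -2*5 = -10)
P(B, X) = -10 + 9*B**2 (P(B, X) = (8*B + B)*B - 10 = (9*B)*B - 10 = 9*B**2 - 10 = -10 + 9*B**2)
P(8, G)*(2*3 + 5) = (-10 + 9*8**2)*(2*3 + 5) = (-10 + 9*64)*(6 + 5) = (-10 + 576)*11 = 566*11 = 6226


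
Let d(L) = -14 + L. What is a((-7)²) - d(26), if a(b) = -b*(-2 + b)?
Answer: -2315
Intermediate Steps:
a(b) = -b*(-2 + b)
a((-7)²) - d(26) = (-7)²*(2 - 1*(-7)²) - (-14 + 26) = 49*(2 - 1*49) - 1*12 = 49*(2 - 49) - 12 = 49*(-47) - 12 = -2303 - 12 = -2315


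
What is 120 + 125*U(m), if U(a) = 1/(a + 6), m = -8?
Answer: 115/2 ≈ 57.500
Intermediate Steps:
U(a) = 1/(6 + a)
120 + 125*U(m) = 120 + 125/(6 - 8) = 120 + 125/(-2) = 120 + 125*(-½) = 120 - 125/2 = 115/2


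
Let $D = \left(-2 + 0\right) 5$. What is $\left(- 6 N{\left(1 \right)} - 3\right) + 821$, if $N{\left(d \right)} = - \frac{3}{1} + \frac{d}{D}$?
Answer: $\frac{4183}{5} \approx 836.6$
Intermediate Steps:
$D = -10$ ($D = \left(-2\right) 5 = -10$)
$N{\left(d \right)} = -3 - \frac{d}{10}$ ($N{\left(d \right)} = - \frac{3}{1} + \frac{d}{-10} = \left(-3\right) 1 + d \left(- \frac{1}{10}\right) = -3 - \frac{d}{10}$)
$\left(- 6 N{\left(1 \right)} - 3\right) + 821 = \left(- 6 \left(-3 - \frac{1}{10}\right) - 3\right) + 821 = \left(\left(-6\right) \left(- \frac{31}{10}\right) - 3\right) + 821 = \left(\frac{93}{5} - 3\right) + 821 = \frac{78}{5} + 821 = \frac{4183}{5}$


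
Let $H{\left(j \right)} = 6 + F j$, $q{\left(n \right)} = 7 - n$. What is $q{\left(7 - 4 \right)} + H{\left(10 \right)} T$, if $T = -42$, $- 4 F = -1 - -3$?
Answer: $-38$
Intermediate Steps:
$F = - \frac{1}{2}$ ($F = - \frac{-1 - -3}{4} = - \frac{-1 + 3}{4} = \left(- \frac{1}{4}\right) 2 = - \frac{1}{2} \approx -0.5$)
$H{\left(j \right)} = 6 - \frac{j}{2}$
$q{\left(7 - 4 \right)} + H{\left(10 \right)} T = \left(7 - \left(7 - 4\right)\right) + \left(6 - 5\right) \left(-42\right) = \left(7 - 3\right) + 1 \left(-42\right) = \left(7 - 3\right) - 42 = 4 - 42 = -38$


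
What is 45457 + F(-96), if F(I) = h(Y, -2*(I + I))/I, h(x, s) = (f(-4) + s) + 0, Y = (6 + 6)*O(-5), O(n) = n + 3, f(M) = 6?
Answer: 727247/16 ≈ 45453.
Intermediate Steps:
O(n) = 3 + n
Y = -24 (Y = (6 + 6)*(3 - 5) = 12*(-2) = -24)
h(x, s) = 6 + s (h(x, s) = (6 + s) + 0 = 6 + s)
F(I) = (6 - 4*I)/I (F(I) = (6 - 2*(I + I))/I = (6 - 4*I)/I)
45457 + F(-96) = 45457 + (-4 + 6/(-96)) = 45457 + (-4 + 6*(-1/96)) = 45457 + (-4 - 1/16) = 45457 - 65/16 = 727247/16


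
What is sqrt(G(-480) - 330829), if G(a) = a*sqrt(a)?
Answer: sqrt(-330829 - 1920*I*sqrt(30)) ≈ 9.141 - 575.25*I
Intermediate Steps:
G(a) = a**(3/2)
sqrt(G(-480) - 330829) = sqrt((-480)**(3/2) - 330829) = sqrt(-1920*I*sqrt(30) - 330829) = sqrt(-330829 - 1920*I*sqrt(30))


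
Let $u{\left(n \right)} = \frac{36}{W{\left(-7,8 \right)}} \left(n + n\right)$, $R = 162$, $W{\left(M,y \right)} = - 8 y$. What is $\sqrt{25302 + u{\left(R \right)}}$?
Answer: $\frac{\sqrt{100479}}{2} \approx 158.49$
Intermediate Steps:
$u{\left(n \right)} = - \frac{9 n}{8}$ ($u{\left(n \right)} = \frac{36}{\left(-8\right) 8} \left(n + n\right) = \frac{36}{-64} \cdot 2 n = 36 \left(- \frac{1}{64}\right) 2 n = - \frac{9 \cdot 2 n}{16} = - \frac{9 n}{8}$)
$\sqrt{25302 + u{\left(R \right)}} = \sqrt{25302 - \frac{729}{4}} = \sqrt{\frac{100479}{4}} = \frac{\sqrt{100479}}{2}$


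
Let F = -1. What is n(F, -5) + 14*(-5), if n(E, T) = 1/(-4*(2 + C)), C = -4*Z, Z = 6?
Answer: -6159/88 ≈ -69.989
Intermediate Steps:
C = -24 (C = -4*6 = -24)
n(E, T) = 1/88 (n(E, T) = 1/(-4*(2 - 24)) = 1/(-4*(-22)) = 1/88)
n(F, -5) + 14*(-5) = 1/88 + 14*(-5) = 1/88 - 70 = -6159/88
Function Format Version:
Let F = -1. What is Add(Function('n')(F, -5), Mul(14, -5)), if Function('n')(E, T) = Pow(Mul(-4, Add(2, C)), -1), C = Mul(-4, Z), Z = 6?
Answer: Rational(-6159, 88) ≈ -69.989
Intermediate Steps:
C = -24 (C = Mul(-4, 6) = -24)
Function('n')(E, T) = Rational(1, 88) (Function('n')(E, T) = Pow(Mul(-4, Add(2, -24)), -1) = Pow(Mul(-4, -22), -1) = Pow(88, -1) = Rational(1, 88))
Add(Function('n')(F, -5), Mul(14, -5)) = Add(Rational(1, 88), Mul(14, -5)) = Add(Rational(1, 88), -70) = Rational(-6159, 88)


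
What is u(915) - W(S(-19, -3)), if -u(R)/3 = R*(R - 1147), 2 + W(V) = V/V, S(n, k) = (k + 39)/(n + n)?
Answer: 636841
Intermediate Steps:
S(n, k) = (39 + k)/(2*n) (S(n, k) = (39 + k)/((2*n)) = (39 + k)*(1/(2*n)) = (39 + k)/(2*n))
W(V) = -1 (W(V) = -2 + V/V = -2 + 1 = -1)
u(R) = -3*R*(-1147 + R) (u(R) = -3*R*(R - 1147) = -3*R*(-1147 + R))
u(915) - W(S(-19, -3)) = 3*915*(1147 - 1*915) - 1*(-1) = 3*915*(1147 - 915) + 1 = 3*915*232 + 1 = 636840 + 1 = 636841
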